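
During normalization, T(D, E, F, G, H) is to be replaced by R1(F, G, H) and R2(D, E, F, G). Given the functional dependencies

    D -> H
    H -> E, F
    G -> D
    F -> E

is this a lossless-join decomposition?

Common attributes: R1 ∩ R2 = {F, G}.
Closure of {F, G}: G → D applies, adding D; F → E applies, adding E; D → H applies, adding H. So (F, G)⁺ = {D, E, F, G, H}.
This closure contains every attribute of R1, so R1 ∩ R2 → R1. The join is lossless.

Yes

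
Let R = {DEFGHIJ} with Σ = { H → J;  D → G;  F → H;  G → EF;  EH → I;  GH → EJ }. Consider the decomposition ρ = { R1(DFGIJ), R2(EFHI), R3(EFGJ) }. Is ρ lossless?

Chase test. Columns are DEFGHIJ; row i has aⱼ where attribute j ∈ Ri, else bᵢⱼ.
Initial tableau (one row per fragment):
  row 1: a1 b12 a3 a4 b15 a6 a7
  row 2: b21 a2 a3 b24 a5 a6 b27
  row 3: b31 a2 a3 a4 b35 b36 a7
Rows 1 and 2 agree on F; apply F→H and equate their H entries.
Rows 1 and 3 agree on F; apply F→H and equate their H entries.
Rows 1 and 3 agree on G; apply G→EF and equate their EF entries.
Rows 1 and 3 agree on EH; apply EH→I and equate their I entries.
Rows 1 and 2 agree on H; apply H→J and equate their J entries.
Row 1 is now all distinguished symbols — the join is lossless.

Yes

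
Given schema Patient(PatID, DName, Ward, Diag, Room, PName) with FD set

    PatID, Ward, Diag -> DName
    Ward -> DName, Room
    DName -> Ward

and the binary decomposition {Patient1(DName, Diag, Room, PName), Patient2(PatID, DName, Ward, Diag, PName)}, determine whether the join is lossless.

Common attributes: Patient1 ∩ Patient2 = {DName, Diag, PName}.
Closure of {DName, Diag, PName}: DName → Ward applies, adding Ward; Ward → DName, Room applies, adding Room. So (DName, Diag, PName)⁺ = {DName, Ward, Diag, Room, PName}.
This closure contains every attribute of Patient1, so Patient1 ∩ Patient2 → Patient1. The join is lossless.

Yes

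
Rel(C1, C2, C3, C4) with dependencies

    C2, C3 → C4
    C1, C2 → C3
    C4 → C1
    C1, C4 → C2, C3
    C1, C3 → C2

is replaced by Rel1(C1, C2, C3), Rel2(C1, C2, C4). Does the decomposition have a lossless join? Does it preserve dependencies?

lossless and dependency-preserving

Lossless test: (C1, C2)⁺ = {C1, C2, C3, C4}, which contains all of one fragment — lossless.
Dependency preservation: C2, C3 → C4; C1, C4 → C2, C3 are not contained in any single fragment, but the restricted closure of each left-hand side across the fragments still reaches the right-hand side; the remaining FDs each lie inside some fragment. All dependencies are preserved.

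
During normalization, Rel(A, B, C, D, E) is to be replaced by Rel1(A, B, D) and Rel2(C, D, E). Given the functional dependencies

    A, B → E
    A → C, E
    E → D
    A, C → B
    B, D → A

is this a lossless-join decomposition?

No

Common attributes: Rel1 ∩ Rel2 = {D}.
No dependency enlarges {D}, so (D)⁺ = {D}.
The closure contains neither all of Rel1 = {A, B, D} nor all of Rel2 = {C, D, E}, so the common attributes are not a superkey of either fragment. The join is lossy.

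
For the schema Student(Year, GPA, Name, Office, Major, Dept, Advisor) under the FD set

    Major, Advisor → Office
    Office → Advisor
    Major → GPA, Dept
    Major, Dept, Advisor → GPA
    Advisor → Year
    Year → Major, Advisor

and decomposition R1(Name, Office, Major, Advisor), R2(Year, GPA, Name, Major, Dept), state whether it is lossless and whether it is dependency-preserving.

Lossless test: (Name, Major)⁺ = {GPA, Name, Major, Dept}, which is a superkey of neither fragment — lossy.
Dependency preservation: the restricted closure of {Advisor} across the fragments never reaches {Year}, so Advisor → Year cannot be enforced without a join — not preserved.

lossy and not dependency-preserving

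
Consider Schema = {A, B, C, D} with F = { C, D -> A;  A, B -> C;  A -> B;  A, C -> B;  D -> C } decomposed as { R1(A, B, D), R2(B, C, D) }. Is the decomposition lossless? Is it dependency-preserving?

Lossless test: (B, D)⁺ = {A, B, C, D}, which contains all of one fragment — lossless.
Dependency preservation: the restricted closure of {A, B} across the fragments never reaches {C}, so A, B → C cannot be enforced without a join — not preserved.

lossless but not dependency-preserving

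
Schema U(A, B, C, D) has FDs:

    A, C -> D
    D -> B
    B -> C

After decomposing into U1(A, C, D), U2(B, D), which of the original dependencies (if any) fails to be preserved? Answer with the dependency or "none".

Check B → C: no single fragment contains all of {B, C}, and the restricted closure of {B} across the fragments never reaches {C}.
A, C → D is preserved.
D → B is preserved.

B -> C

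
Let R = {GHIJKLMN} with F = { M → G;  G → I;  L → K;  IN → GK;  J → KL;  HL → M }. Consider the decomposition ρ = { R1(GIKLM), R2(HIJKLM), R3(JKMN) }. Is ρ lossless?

No

Chase test. Columns are GHIJKLMN; row i has aⱼ where attribute j ∈ Ri, else bᵢⱼ.
Initial tableau (one row per fragment):
  row 1: a1 b12 a3 b14 a5 a6 a7 b18
  row 2: b21 a2 a3 a4 a5 a6 a7 b28
  row 3: b31 b32 b33 a4 a5 b36 a7 a8
Rows 1 and 2 agree on M; apply M→G and equate their G entries.
Rows 1 and 3 agree on M; apply M→G and equate their G entries.
Rows 1 and 3 agree on G; apply G→I and equate their I entries.
Rows 2 and 3 agree on J; apply J→KL and equate their KL entries.
No row becomes fully distinguished — the join is lossy.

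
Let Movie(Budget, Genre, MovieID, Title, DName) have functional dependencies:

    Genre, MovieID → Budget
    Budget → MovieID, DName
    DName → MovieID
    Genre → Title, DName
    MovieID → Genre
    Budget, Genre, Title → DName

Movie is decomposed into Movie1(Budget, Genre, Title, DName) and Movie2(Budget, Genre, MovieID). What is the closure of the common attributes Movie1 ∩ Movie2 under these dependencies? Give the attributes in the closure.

Budget, Genre, MovieID, Title, DName

Movie1 ∩ Movie2 = {Budget, Genre}.
Budget → MovieID, DName applies, adding MovieID, DName
Genre → Title, DName applies, adding Title
Closure: {Budget, Genre, MovieID, Title, DName}.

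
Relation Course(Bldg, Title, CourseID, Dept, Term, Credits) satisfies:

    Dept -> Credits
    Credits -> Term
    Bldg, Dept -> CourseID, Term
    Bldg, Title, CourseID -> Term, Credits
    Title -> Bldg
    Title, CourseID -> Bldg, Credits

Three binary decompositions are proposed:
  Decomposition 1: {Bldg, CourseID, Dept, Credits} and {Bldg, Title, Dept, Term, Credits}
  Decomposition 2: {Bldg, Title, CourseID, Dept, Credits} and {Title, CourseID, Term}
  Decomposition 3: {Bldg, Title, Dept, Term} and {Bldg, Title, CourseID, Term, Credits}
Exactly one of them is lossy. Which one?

Decomposition 3

Decomposition 1: common = {Bldg, Dept, Credits}, closure = {Bldg, CourseID, Dept, Term, Credits} → lossless.
Decomposition 2: common = {Title, CourseID}, closure = {Bldg, Title, CourseID, Term, Credits} → lossless.
Decomposition 3: common = {Bldg, Title, Term}, closure = {Bldg, Title, Term} → lossy.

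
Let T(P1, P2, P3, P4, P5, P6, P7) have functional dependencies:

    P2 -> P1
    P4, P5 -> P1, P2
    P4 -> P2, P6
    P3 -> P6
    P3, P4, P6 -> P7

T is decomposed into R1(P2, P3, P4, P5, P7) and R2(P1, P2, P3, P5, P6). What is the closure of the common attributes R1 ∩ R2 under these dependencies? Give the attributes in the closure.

P1, P2, P3, P5, P6

R1 ∩ R2 = {P2, P3, P5}.
P2 → P1 applies, adding P1
P3 → P6 applies, adding P6
Closure: {P1, P2, P3, P5, P6}.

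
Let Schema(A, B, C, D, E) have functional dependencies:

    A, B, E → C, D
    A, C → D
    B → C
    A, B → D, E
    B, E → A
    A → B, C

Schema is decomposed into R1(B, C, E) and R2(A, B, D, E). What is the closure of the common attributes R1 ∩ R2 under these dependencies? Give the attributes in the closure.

R1 ∩ R2 = {B, E}.
B → C applies, adding C
B, E → A applies, adding A
A, B, E → C, D applies, adding D
Closure: {A, B, C, D, E}.

A, B, C, D, E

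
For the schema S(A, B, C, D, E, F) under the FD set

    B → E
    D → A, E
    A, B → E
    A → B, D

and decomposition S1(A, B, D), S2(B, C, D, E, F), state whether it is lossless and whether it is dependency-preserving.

Lossless test: (B, D)⁺ = {A, B, D, E}, which contains all of one fragment — lossless.
Dependency preservation: D → A, E; A, B → E are not contained in any single fragment, but the restricted closure of each left-hand side across the fragments still reaches the right-hand side; the remaining FDs each lie inside some fragment. All dependencies are preserved.

lossless and dependency-preserving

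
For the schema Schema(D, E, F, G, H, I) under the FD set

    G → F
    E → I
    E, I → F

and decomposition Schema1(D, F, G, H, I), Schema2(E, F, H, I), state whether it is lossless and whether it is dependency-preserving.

lossy but dependency-preserving

Lossless test: (F, H, I)⁺ = {F, H, I}, which is a superkey of neither fragment — lossy.
Dependency preservation: every FD's attributes lie within a single fragment, so each can be enforced locally — preserved.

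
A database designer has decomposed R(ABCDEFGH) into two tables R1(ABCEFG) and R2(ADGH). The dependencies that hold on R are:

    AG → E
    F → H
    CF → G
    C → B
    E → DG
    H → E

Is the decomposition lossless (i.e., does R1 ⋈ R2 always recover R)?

No

Common attributes: R1 ∩ R2 = {AG}.
Closure of {AG}: AG → E applies, adding E; E → DG applies, adding D. So (AG)⁺ = {ADEG}.
The closure contains neither all of R1 = {ABCEFG} nor all of R2 = {ADGH}, so the common attributes are not a superkey of either fragment. The join is lossy.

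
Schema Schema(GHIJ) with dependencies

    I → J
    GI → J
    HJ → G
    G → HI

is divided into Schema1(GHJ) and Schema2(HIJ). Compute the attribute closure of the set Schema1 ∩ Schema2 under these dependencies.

Schema1 ∩ Schema2 = {HJ}.
HJ → G applies, adding G
G → HI applies, adding I
Closure: {GHIJ}.

GHIJ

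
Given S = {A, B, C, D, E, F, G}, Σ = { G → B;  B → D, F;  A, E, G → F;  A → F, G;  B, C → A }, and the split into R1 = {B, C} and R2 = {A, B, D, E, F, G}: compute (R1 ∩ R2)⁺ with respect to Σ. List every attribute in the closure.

B, D, F

R1 ∩ R2 = {B}.
B → D, F applies, adding D, F
Closure: {B, D, F}.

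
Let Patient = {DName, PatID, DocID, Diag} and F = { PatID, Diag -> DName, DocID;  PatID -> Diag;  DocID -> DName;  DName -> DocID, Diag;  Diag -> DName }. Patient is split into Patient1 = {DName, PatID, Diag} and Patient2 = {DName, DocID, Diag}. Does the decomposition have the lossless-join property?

Yes

Common attributes: Patient1 ∩ Patient2 = {DName, Diag}.
Closure of {DName, Diag}: DName → DocID, Diag applies, adding DocID. So (DName, Diag)⁺ = {DName, DocID, Diag}.
This closure contains every attribute of Patient2, so Patient1 ∩ Patient2 → Patient2. The join is lossless.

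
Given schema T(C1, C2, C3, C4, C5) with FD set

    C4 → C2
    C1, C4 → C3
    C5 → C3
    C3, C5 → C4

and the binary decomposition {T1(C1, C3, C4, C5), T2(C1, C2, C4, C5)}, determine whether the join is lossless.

Common attributes: T1 ∩ T2 = {C1, C4, C5}.
Closure of {C1, C4, C5}: C4 → C2 applies, adding C2; C1, C4 → C3 applies, adding C3. So (C1, C4, C5)⁺ = {C1, C2, C3, C4, C5}.
This closure contains every attribute of T1, so T1 ∩ T2 → T1. The join is lossless.

Yes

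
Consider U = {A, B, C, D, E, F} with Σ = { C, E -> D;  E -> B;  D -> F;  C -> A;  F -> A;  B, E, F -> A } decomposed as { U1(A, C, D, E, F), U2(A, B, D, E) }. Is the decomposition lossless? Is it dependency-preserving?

Lossless test: (A, D, E)⁺ = {A, B, D, E, F}, which contains all of one fragment — lossless.
Dependency preservation: B, E, F → A is not contained in any single fragment, but the restricted closure of its left-hand side across the fragments still reaches the right-hand side; the remaining FDs each lie inside some fragment. All dependencies are preserved.

lossless and dependency-preserving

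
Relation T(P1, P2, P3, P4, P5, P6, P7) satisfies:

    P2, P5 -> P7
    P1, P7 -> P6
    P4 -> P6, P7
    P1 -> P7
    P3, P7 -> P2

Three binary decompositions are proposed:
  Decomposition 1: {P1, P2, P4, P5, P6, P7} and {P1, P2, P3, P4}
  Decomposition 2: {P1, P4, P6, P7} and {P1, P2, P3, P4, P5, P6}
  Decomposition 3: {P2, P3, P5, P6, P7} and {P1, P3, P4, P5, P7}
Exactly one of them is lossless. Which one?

Decomposition 1: common = {P1, P2, P4}, closure = {P1, P2, P4, P6, P7} → lossy.
Decomposition 2: common = {P1, P4, P6}, closure = {P1, P4, P6, P7} → lossless.
Decomposition 3: common = {P3, P5, P7}, closure = {P2, P3, P5, P7} → lossy.

Decomposition 2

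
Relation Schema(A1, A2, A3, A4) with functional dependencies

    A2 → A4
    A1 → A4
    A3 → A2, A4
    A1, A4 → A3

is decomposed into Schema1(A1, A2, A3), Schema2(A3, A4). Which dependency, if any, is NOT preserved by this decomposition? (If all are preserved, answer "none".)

A2 → A4

Check A2 → A4: no single fragment contains all of {A2, A4}, and the restricted closure of {A2} across the fragments never reaches {A4}.
A1 → A4 is preserved.
A3 → A2, A4 is preserved.
A1, A4 → A3 is preserved.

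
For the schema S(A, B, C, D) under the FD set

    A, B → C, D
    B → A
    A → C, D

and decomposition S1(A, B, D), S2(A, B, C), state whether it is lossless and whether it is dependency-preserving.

Lossless test: (A, B)⁺ = {A, B, C, D}, which contains all of one fragment — lossless.
Dependency preservation: A, B → C, D; A → C, D are not contained in any single fragment, but the restricted closure of each left-hand side across the fragments still reaches the right-hand side; the remaining FDs each lie inside some fragment. All dependencies are preserved.

lossless and dependency-preserving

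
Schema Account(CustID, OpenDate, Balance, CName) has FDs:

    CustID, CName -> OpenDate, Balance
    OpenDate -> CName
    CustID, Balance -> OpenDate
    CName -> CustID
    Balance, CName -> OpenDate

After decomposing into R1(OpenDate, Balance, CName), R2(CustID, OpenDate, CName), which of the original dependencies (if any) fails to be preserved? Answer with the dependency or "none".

Check CustID, Balance → OpenDate: no single fragment contains all of {CustID, OpenDate, Balance}, and the restricted closure of {CustID, Balance} across the fragments never reaches {OpenDate}.
CustID, CName → OpenDate, Balance is preserved.
OpenDate → CName is preserved.
CName → CustID is preserved.
Balance, CName → OpenDate is preserved.

CustID, Balance -> OpenDate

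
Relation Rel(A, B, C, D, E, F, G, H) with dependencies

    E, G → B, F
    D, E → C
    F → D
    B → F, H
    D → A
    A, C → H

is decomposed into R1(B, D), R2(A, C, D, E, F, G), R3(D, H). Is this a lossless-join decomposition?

Chase test. Columns are A, B, C, D, E, F, G, H; row i has aⱼ where attribute j ∈ Ri, else bᵢⱼ.
Initial tableau (one row per fragment):
  row 1: b11 a2 b13 a4 b15 b16 b17 b18
  row 2: a1 b22 a3 a4 a5 a6 a7 b28
  row 3: b31 b32 b33 a4 b35 b36 b37 a8
Rows 1 and 2 agree on D; apply D→A and equate their A entries.
Rows 1 and 3 agree on D; apply D→A and equate their A entries.
No row becomes fully distinguished — the join is lossy.

No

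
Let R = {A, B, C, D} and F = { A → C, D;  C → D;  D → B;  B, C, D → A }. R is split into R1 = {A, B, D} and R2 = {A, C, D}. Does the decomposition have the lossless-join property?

Yes

Common attributes: R1 ∩ R2 = {A, D}.
Closure of {A, D}: A → C, D applies, adding C; D → B applies, adding B. So (A, D)⁺ = {A, B, C, D}.
This closure contains every attribute of R1, so R1 ∩ R2 → R1. The join is lossless.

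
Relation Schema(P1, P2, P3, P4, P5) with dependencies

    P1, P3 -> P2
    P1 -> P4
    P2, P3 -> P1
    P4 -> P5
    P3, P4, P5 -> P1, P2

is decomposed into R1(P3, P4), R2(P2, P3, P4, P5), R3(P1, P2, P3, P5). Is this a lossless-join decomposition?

Yes

Chase test. Columns are P1, P2, P3, P4, P5; row i has aⱼ where attribute j ∈ Ri, else bᵢⱼ.
Initial tableau (one row per fragment):
  row 1: b11 b12 a3 a4 b15
  row 2: b21 a2 a3 a4 a5
  row 3: a1 a2 a3 b34 a5
Rows 2 and 3 agree on P2, P3; apply P2, P3→P1 and equate their P1 entries.
Rows 1 and 2 agree on P4; apply P4→P5 and equate their P5 entries.
Rows 1 and 2 agree on P3, P4, P5; apply P3, P4, P5→P1, P2 and equate their P1, P2 entries.
Rows 1 and 3 agree on P1; apply P1→P4 and equate their P4 entries.
Row 1 is now all distinguished symbols — the join is lossless.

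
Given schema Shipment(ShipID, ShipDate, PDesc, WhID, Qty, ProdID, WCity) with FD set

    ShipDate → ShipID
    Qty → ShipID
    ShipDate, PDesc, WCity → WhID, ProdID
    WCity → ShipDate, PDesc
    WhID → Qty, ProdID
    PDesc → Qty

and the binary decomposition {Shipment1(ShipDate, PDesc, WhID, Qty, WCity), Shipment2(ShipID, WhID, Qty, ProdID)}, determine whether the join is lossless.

Yes

Common attributes: Shipment1 ∩ Shipment2 = {WhID, Qty}.
Closure of {WhID, Qty}: Qty → ShipID applies, adding ShipID; WhID → Qty, ProdID applies, adding ProdID. So (WhID, Qty)⁺ = {ShipID, WhID, Qty, ProdID}.
This closure contains every attribute of Shipment2, so Shipment1 ∩ Shipment2 → Shipment2. The join is lossless.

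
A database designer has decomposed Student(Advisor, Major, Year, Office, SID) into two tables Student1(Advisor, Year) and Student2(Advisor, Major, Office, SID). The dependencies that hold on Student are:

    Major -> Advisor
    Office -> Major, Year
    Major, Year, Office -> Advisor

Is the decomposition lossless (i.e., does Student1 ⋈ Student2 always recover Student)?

Common attributes: Student1 ∩ Student2 = {Advisor}.
No dependency enlarges {Advisor}, so (Advisor)⁺ = {Advisor}.
The closure contains neither all of Student1 = {Advisor, Year} nor all of Student2 = {Advisor, Major, Office, SID}, so the common attributes are not a superkey of either fragment. The join is lossy.

No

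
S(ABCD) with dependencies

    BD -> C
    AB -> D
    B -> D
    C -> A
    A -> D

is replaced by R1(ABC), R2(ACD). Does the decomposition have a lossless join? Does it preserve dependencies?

Lossless test: (AC)⁺ = {ACD}, which contains all of one fragment — lossless.
Dependency preservation: BD → C; AB → D; B → D are not contained in any single fragment, but the restricted closure of each left-hand side across the fragments still reaches the right-hand side; the remaining FDs each lie inside some fragment. All dependencies are preserved.

lossless and dependency-preserving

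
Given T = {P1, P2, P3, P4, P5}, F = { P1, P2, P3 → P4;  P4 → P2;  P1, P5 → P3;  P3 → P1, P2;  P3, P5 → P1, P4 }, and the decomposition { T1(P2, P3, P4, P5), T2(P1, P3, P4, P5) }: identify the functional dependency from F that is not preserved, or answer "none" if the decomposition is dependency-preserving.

none

P1, P2, P3 → P4: restricted closure across fragments reaches P4.
P4 → P2 lies within T1.
P1, P5 → P3 lies within T2.
P3 → P1, P2: restricted closure across fragments reaches P1, P2.
P3, P5 → P1, P4 lies within T2.
Every dependency is enforceable on the fragments, so the decomposition is dependency-preserving.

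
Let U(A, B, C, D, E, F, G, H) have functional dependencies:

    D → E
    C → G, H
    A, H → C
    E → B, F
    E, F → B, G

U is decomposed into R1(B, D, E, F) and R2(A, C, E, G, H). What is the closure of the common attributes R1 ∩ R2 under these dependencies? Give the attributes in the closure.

B, E, F, G

R1 ∩ R2 = {E}.
E → B, F applies, adding B, F
E, F → B, G applies, adding G
Closure: {B, E, F, G}.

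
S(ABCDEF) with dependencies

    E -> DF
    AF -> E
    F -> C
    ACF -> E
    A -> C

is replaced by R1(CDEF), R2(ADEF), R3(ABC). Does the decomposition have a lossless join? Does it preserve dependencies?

Lossless test (chase): Rows 1 and 2 agree on F; apply F→C and equate their C entries. No row becomes fully distinguished — the join is lossy.
Dependency preservation: ACF → E is not contained in any single fragment, but the restricted closure of its left-hand side across the fragments still reaches the right-hand side; the remaining FDs each lie inside some fragment. All dependencies are preserved.

lossy but dependency-preserving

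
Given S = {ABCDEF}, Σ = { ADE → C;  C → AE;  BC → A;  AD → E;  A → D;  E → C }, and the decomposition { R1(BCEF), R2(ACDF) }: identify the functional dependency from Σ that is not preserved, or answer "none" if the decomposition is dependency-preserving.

none

ADE → C: restricted closure across fragments reaches C.
C → AE: restricted closure across fragments reaches AE.
BC → A: restricted closure across fragments reaches A.
AD → E: restricted closure across fragments reaches E.
A → D lies within R2.
E → C lies within R1.
Every dependency is enforceable on the fragments, so the decomposition is dependency-preserving.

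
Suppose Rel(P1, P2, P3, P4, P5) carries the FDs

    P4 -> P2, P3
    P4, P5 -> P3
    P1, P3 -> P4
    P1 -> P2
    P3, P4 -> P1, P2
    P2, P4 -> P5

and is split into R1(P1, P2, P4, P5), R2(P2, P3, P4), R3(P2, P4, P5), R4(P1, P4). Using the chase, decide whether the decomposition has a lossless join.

Yes

Chase test. Columns are P1, P2, P3, P4, P5; row i has aⱼ where attribute j ∈ Ri, else bᵢⱼ.
Initial tableau (one row per fragment):
  row 1: a1 a2 b13 a4 a5
  row 2: b21 a2 a3 a4 b25
  row 3: b31 a2 b33 a4 a5
  row 4: a1 b42 b43 a4 b45
Rows 1 and 2 agree on P4; apply P4→P2, P3 and equate their P2, P3 entries.
Rows 1 and 3 agree on P4; apply P4→P2, P3 and equate their P2, P3 entries.
Rows 1 and 4 agree on P4; apply P4→P2, P3 and equate their P2, P3 entries.
Rows 1 and 2 agree on P3, P4; apply P3, P4→P1, P2 and equate their P1, P2 entries.
Rows 1 and 3 agree on P3, P4; apply P3, P4→P1, P2 and equate their P1, P2 entries.
Rows 1 and 2 agree on P2, P4; apply P2, P4→P5 and equate their P5 entries.
Rows 1 and 4 agree on P2, P4; apply P2, P4→P5 and equate their P5 entries.
Row 1 is now all distinguished symbols — the join is lossless.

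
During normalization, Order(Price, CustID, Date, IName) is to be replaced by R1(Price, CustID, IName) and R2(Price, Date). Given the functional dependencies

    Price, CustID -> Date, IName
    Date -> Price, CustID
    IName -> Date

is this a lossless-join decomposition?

No

Common attributes: R1 ∩ R2 = {Price}.
No dependency enlarges {Price}, so (Price)⁺ = {Price}.
The closure contains neither all of R1 = {Price, CustID, IName} nor all of R2 = {Price, Date}, so the common attributes are not a superkey of either fragment. The join is lossy.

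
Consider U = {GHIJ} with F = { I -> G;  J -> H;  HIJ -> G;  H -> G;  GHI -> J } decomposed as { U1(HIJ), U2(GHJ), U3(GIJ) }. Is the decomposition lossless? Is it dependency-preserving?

lossless and dependency-preserving

Lossless test (chase): Rows 1 and 3 agree on I; apply I→G and equate their G entries. Rows 1 and 3 agree on J; apply J→H and equate their H entries. Row 1 is now all distinguished symbols — the join is lossless.
Dependency preservation: HIJ → G; GHI → J are not contained in any single fragment, but the restricted closure of each left-hand side across the fragments still reaches the right-hand side; the remaining FDs each lie inside some fragment. All dependencies are preserved.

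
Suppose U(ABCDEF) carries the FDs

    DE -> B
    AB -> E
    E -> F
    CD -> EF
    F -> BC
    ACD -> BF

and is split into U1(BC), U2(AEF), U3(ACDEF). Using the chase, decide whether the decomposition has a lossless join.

No

Chase test. Columns are ABCDEF; row i has aⱼ where attribute j ∈ Ui, else bᵢⱼ.
Initial tableau (one row per fragment):
  row 1: b11 a2 a3 b14 b15 b16
  row 2: a1 b22 b23 b24 a5 a6
  row 3: a1 b32 a3 a4 a5 a6
Rows 2 and 3 agree on F; apply F→BC and equate their BC entries.
No row becomes fully distinguished — the join is lossy.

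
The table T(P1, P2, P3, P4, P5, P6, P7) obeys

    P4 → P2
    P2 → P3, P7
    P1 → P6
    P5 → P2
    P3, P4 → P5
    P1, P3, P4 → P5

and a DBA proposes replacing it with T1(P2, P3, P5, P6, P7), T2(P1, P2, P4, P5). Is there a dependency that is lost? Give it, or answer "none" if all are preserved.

P1 → P6

Check P1 → P6: no single fragment contains all of {P1, P6}, and the restricted closure of {P1} across the fragments never reaches {P6}.
P4 → P2 is preserved.
P2 → P3, P7 is preserved.
P5 → P2 is preserved.
P3, P4 → P5 is preserved.
P1, P3, P4 → P5 is preserved.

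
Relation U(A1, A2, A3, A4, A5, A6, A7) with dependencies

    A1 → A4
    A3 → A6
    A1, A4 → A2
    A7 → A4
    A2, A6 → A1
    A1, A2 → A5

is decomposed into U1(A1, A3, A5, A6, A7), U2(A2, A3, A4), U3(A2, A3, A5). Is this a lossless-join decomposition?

Chase test. Columns are A1, A2, A3, A4, A5, A6, A7; row i has aⱼ where attribute j ∈ Ui, else bᵢⱼ.
Initial tableau (one row per fragment):
  row 1: a1 b12 a3 b14 a5 a6 a7
  row 2: b21 a2 a3 a4 b25 b26 b27
  row 3: b31 a2 a3 b34 a5 b36 b37
Rows 1 and 2 agree on A3; apply A3→A6 and equate their A6 entries.
Rows 1 and 3 agree on A3; apply A3→A6 and equate their A6 entries.
Rows 2 and 3 agree on A2, A6; apply A2, A6→A1 and equate their A1 entries.
Rows 2 and 3 agree on A1, A2; apply A1, A2→A5 and equate their A5 entries.
Rows 2 and 3 agree on A1; apply A1→A4 and equate their A4 entries.
No row becomes fully distinguished — the join is lossy.

No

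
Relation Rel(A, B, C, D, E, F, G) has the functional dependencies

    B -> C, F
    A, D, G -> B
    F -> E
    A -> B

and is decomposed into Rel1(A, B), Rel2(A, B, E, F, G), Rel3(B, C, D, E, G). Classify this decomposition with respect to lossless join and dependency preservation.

Lossless test (chase): Rows 1 and 2 agree on B; apply B→C, F and equate their C, F entries. Rows 1 and 3 agree on B; apply B→C, F and equate their C, F entries. Rows 1 and 2 agree on F; apply F→E and equate their E entries. No row becomes fully distinguished — the join is lossy.
Dependency preservation: B → C, F; A, D, G → B are not contained in any single fragment, but the restricted closure of each left-hand side across the fragments still reaches the right-hand side; the remaining FDs each lie inside some fragment. All dependencies are preserved.

lossy but dependency-preserving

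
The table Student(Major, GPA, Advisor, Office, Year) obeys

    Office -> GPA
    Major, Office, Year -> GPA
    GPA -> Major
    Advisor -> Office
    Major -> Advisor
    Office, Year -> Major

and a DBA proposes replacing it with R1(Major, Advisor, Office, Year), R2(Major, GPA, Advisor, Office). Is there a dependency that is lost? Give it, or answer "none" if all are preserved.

none

Office → GPA lies within R2.
Major, Office, Year → GPA: restricted closure across fragments reaches GPA.
GPA → Major lies within R2.
Advisor → Office lies within R1.
Major → Advisor lies within R1.
Office, Year → Major lies within R1.
Every dependency is enforceable on the fragments, so the decomposition is dependency-preserving.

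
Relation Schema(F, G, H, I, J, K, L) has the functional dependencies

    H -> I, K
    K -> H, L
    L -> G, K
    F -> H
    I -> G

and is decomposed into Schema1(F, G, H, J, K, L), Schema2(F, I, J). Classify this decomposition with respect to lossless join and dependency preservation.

Lossless test: (F, J)⁺ = {F, G, H, I, J, K, L}, which contains all of one fragment — lossless.
Dependency preservation: the restricted closure of {H} across the fragments never reaches {I, K}, so H → I, K cannot be enforced without a join — not preserved.

lossless but not dependency-preserving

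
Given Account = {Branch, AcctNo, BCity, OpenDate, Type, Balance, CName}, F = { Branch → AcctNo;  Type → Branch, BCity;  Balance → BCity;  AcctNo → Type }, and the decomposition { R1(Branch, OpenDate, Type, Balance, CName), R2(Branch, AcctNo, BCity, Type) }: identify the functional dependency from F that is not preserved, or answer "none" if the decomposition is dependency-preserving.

Balance → BCity

Check Balance → BCity: no single fragment contains all of {BCity, Balance}, and the restricted closure of {Balance} across the fragments never reaches {BCity}.
Branch → AcctNo is preserved.
Type → Branch, BCity is preserved.
AcctNo → Type is preserved.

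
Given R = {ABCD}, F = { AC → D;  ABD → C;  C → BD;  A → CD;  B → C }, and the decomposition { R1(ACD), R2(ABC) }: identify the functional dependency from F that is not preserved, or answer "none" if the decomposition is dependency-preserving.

none

AC → D lies within R1.
ABD → C: restricted closure across fragments reaches C.
C → BD: restricted closure across fragments reaches BD.
A → CD lies within R1.
B → C lies within R2.
Every dependency is enforceable on the fragments, so the decomposition is dependency-preserving.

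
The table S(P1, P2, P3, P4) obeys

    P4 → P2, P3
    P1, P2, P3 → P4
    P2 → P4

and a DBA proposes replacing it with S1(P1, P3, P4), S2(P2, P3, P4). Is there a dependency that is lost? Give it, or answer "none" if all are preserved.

none

P4 → P2, P3 lies within S2.
P1, P2, P3 → P4: restricted closure across fragments reaches P4.
P2 → P4 lies within S2.
Every dependency is enforceable on the fragments, so the decomposition is dependency-preserving.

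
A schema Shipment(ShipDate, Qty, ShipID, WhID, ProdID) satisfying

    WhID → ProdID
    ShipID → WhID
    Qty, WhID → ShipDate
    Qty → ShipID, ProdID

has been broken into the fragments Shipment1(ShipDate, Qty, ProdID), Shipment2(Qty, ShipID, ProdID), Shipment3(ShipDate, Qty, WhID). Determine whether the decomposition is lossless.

Yes

Chase test. Columns are ShipDate, Qty, ShipID, WhID, ProdID; row i has aⱼ where attribute j ∈ Shipmenti, else bᵢⱼ.
Initial tableau (one row per fragment):
  row 1: a1 a2 b13 b14 a5
  row 2: b21 a2 a3 b24 a5
  row 3: a1 a2 b33 a4 b35
Rows 1 and 2 agree on Qty; apply Qty→ShipID, ProdID and equate their ShipID, ProdID entries.
Rows 1 and 3 agree on Qty; apply Qty→ShipID, ProdID and equate their ShipID, ProdID entries.
Rows 1 and 2 agree on ShipID; apply ShipID→WhID and equate their WhID entries.
Rows 1 and 3 agree on ShipID; apply ShipID→WhID and equate their WhID entries.
Rows 1 and 2 agree on Qty, WhID; apply Qty, WhID→ShipDate and equate their ShipDate entries.
Row 1 is now all distinguished symbols — the join is lossless.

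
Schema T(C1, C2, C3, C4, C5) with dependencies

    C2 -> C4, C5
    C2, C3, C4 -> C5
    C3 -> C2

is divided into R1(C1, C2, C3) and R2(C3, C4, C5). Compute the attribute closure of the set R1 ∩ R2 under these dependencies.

C2, C3, C4, C5

R1 ∩ R2 = {C3}.
C3 → C2 applies, adding C2
C2 → C4, C5 applies, adding C4, C5
Closure: {C2, C3, C4, C5}.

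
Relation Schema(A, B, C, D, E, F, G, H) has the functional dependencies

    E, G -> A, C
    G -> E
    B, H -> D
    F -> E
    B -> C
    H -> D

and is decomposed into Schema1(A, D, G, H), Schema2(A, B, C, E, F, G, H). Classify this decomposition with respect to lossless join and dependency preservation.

lossless and dependency-preserving

Lossless test: (A, G, H)⁺ = {A, C, D, E, G, H}, which contains all of one fragment — lossless.
Dependency preservation: B, H → D is not contained in any single fragment, but the restricted closure of its left-hand side across the fragments still reaches the right-hand side; the remaining FDs each lie inside some fragment. All dependencies are preserved.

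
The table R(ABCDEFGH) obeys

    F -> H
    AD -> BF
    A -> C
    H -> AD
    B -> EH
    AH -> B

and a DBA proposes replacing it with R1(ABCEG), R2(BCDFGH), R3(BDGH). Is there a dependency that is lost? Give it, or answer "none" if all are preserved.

AD -> BF

Check AD → BF: no single fragment contains all of {ABDF}, and the restricted closure of {AD} across the fragments never reaches {BF}.
F → H is preserved.
A → C is preserved.
H → AD is preserved.
B → EH is preserved.
AH → B is preserved.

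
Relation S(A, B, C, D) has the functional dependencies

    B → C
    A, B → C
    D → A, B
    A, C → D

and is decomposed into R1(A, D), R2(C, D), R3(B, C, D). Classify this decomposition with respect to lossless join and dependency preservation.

Lossless test (chase): Rows 1 and 2 agree on D; apply D→A, B and equate their A, B entries. Rows 1 and 3 agree on D; apply D→A, B and equate their A, B entries. Rows 1 and 2 agree on B; apply B→C and equate their C entries. Row 1 is now all distinguished symbols — the join is lossless.
Dependency preservation: the restricted closure of {A, C} across the fragments never reaches {D}, so A, C → D cannot be enforced without a join — not preserved.

lossless but not dependency-preserving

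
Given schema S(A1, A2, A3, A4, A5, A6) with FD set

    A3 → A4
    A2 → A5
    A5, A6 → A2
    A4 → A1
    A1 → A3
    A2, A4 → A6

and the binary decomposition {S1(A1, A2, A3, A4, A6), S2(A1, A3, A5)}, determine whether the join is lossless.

Common attributes: S1 ∩ S2 = {A1, A3}.
Closure of {A1, A3}: A3 → A4 applies, adding A4. So (A1, A3)⁺ = {A1, A3, A4}.
The closure contains neither all of S1 = {A1, A2, A3, A4, A6} nor all of S2 = {A1, A3, A5}, so the common attributes are not a superkey of either fragment. The join is lossy.

No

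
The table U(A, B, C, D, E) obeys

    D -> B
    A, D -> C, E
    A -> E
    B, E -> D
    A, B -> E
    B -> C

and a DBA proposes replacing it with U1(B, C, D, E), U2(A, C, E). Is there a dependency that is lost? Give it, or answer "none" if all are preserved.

none

D → B lies within U1.
A, D → C, E: restricted closure across fragments reaches C, E.
A → E lies within U2.
B, E → D lies within U1.
A, B → E: restricted closure across fragments reaches E.
B → C lies within U1.
Every dependency is enforceable on the fragments, so the decomposition is dependency-preserving.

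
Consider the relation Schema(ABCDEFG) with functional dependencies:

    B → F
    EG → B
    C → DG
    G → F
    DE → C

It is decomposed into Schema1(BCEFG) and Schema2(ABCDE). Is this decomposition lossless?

Yes

Common attributes: Schema1 ∩ Schema2 = {BCE}.
Closure of {BCE}: B → F applies, adding F; C → DG applies, adding DG. So (BCE)⁺ = {BCDEFG}.
This closure contains every attribute of Schema1, so Schema1 ∩ Schema2 → Schema1. The join is lossless.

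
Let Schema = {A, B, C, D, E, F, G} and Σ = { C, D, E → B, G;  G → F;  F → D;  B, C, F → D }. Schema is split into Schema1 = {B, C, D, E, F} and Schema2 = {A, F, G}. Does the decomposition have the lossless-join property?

Common attributes: Schema1 ∩ Schema2 = {F}.
Closure of {F}: F → D applies, adding D. So (F)⁺ = {D, F}.
The closure contains neither all of Schema1 = {B, C, D, E, F} nor all of Schema2 = {A, F, G}, so the common attributes are not a superkey of either fragment. The join is lossy.

No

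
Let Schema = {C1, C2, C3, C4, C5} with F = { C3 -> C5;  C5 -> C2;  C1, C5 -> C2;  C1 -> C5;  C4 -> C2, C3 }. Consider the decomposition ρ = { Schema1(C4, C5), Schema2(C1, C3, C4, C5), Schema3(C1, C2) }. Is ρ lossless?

Chase test. Columns are C1, C2, C3, C4, C5; row i has aⱼ where attribute j ∈ Schemai, else bᵢⱼ.
Initial tableau (one row per fragment):
  row 1: b11 b12 b13 a4 a5
  row 2: a1 b22 a3 a4 a5
  row 3: a1 a2 b33 b34 b35
Rows 1 and 2 agree on C5; apply C5→C2 and equate their C2 entries.
Rows 2 and 3 agree on C1; apply C1→C5 and equate their C5 entries.
Rows 1 and 2 agree on C4; apply C4→C2, C3 and equate their C2, C3 entries.
Rows 1 and 3 agree on C5; apply C5→C2 and equate their C2 entries.
Row 2 is now all distinguished symbols — the join is lossless.

Yes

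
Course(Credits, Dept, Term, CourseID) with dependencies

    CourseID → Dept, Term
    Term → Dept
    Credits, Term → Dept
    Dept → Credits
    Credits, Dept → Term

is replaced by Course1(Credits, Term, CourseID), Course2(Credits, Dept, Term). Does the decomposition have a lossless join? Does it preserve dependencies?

lossless and dependency-preserving

Lossless test: (Credits, Term)⁺ = {Credits, Dept, Term}, which contains all of one fragment — lossless.
Dependency preservation: CourseID → Dept, Term is not contained in any single fragment, but the restricted closure of its left-hand side across the fragments still reaches the right-hand side; the remaining FDs each lie inside some fragment. All dependencies are preserved.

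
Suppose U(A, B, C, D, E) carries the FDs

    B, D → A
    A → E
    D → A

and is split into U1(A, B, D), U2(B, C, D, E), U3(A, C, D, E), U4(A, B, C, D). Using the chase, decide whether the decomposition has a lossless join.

Chase test. Columns are A, B, C, D, E; row i has aⱼ where attribute j ∈ Ui, else bᵢⱼ.
Initial tableau (one row per fragment):
  row 1: a1 a2 b13 a4 b15
  row 2: b21 a2 a3 a4 a5
  row 3: a1 b32 a3 a4 a5
  row 4: a1 a2 a3 a4 b45
Rows 1 and 2 agree on B, D; apply B, D→A and equate their A entries.
Rows 1 and 2 agree on A; apply A→E and equate their E entries.
Rows 1 and 4 agree on A; apply A→E and equate their E entries.
Row 2 is now all distinguished symbols — the join is lossless.

Yes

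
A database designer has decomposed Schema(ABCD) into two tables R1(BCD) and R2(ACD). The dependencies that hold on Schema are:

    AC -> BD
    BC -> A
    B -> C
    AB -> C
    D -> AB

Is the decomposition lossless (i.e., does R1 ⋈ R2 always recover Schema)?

Yes

Common attributes: R1 ∩ R2 = {CD}.
Closure of {CD}: D → AB applies, adding AB. So (CD)⁺ = {ABCD}.
This closure contains every attribute of R1, so R1 ∩ R2 → R1. The join is lossless.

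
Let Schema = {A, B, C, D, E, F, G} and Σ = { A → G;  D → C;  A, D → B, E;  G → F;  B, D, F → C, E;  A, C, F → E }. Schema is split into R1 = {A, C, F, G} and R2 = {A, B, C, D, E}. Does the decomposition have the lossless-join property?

Yes

Common attributes: R1 ∩ R2 = {A, C}.
Closure of {A, C}: A → G applies, adding G; G → F applies, adding F; A, C, F → E applies, adding E. So (A, C)⁺ = {A, C, E, F, G}.
This closure contains every attribute of R1, so R1 ∩ R2 → R1. The join is lossless.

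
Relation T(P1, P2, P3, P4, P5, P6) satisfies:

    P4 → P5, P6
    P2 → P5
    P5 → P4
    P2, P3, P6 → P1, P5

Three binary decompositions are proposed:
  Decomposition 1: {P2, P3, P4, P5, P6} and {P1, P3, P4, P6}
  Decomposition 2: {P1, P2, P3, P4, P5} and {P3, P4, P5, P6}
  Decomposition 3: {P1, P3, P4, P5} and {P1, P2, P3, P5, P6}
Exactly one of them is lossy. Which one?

Decomposition 1: common = {P3, P4, P6}, closure = {P3, P4, P5, P6} → lossy.
Decomposition 2: common = {P3, P4, P5}, closure = {P3, P4, P5, P6} → lossless.
Decomposition 3: common = {P1, P3, P5}, closure = {P1, P3, P4, P5, P6} → lossless.

Decomposition 1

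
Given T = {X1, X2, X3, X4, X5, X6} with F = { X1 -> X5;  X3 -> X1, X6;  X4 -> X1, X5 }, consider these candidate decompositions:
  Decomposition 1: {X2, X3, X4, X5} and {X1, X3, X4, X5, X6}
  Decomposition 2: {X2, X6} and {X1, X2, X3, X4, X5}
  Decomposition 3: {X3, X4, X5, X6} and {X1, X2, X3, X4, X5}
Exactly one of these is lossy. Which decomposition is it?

Decomposition 1: common = {X3, X4, X5}, closure = {X1, X3, X4, X5, X6} → lossless.
Decomposition 2: common = {X2}, closure = {X2} → lossy.
Decomposition 3: common = {X3, X4, X5}, closure = {X1, X3, X4, X5, X6} → lossless.

Decomposition 2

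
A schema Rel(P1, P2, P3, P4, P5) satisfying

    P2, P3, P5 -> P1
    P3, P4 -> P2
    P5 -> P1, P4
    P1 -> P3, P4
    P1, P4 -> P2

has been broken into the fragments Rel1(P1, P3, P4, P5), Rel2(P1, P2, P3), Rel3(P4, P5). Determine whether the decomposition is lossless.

Yes

Chase test. Columns are P1, P2, P3, P4, P5; row i has aⱼ where attribute j ∈ Reli, else bᵢⱼ.
Initial tableau (one row per fragment):
  row 1: a1 b12 a3 a4 a5
  row 2: a1 a2 a3 b24 b25
  row 3: b31 b32 b33 a4 a5
Rows 1 and 3 agree on P5; apply P5→P1, P4 and equate their P1, P4 entries.
Rows 1 and 2 agree on P1; apply P1→P3, P4 and equate their P3, P4 entries.
Rows 1 and 3 agree on P1; apply P1→P3, P4 and equate their P3, P4 entries.
Rows 1 and 2 agree on P1, P4; apply P1, P4→P2 and equate their P2 entries.
Rows 1 and 3 agree on P1, P4; apply P1, P4→P2 and equate their P2 entries.
Row 1 is now all distinguished symbols — the join is lossless.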